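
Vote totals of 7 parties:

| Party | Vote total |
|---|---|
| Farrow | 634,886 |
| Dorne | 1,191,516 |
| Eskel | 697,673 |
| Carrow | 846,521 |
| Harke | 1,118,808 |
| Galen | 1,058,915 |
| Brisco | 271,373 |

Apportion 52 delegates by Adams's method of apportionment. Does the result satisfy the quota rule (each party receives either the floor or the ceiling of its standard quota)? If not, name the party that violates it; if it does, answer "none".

Standard quotas: Farrow 5.673, Dorne 10.646, Eskel 6.234, Carrow 7.564, Harke 9.997, Galen 9.462, Brisco 2.425.
Adams allocation: Farrow 6, Dorne 10, Eskel 6, Carrow 8, Harke 10, Galen 9, Brisco 3.
Every allocation lies between the lower and upper quota.

none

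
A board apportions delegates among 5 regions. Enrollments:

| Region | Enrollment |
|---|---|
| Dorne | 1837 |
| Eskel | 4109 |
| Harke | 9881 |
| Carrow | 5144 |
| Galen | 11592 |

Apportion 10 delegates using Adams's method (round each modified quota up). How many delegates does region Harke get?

3

Standard divisor 32563/10 ≈ 3256.3; standard quotas: Dorne 0.564, Eskel 1.262, Harke 3.034, Carrow 1.580, Galen 3.560.
Rounding up gives 1, 2, 4, 2, 4 = 13 seats, so the divisor must be adjusted.
With modified divisor 4500: modified quotas Dorne 0.408, Eskel 0.913, Harke 2.196, Carrow 1.143, Galen 2.576.
Rounding up: Dorne 1, Eskel 1, Harke 3, Carrow 2, Galen 3 (total 10).
Harke receives 3.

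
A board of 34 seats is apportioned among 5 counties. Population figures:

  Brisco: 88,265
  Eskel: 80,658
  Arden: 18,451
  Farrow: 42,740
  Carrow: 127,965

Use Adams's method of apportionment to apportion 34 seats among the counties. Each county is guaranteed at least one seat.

Brisco=8; Eskel=8; Arden=2; Farrow=4; Carrow=12

Standard divisor 358079/34 ≈ 10531.735; standard quotas: Brisco 8.381, Eskel 7.659, Arden 1.752, Farrow 4.058, Carrow 12.150.
Rounding up gives 9, 8, 2, 5, 13 = 37 seats, so the divisor must be adjusted.
With modified divisor 11300: modified quotas Brisco 7.811, Eskel 7.138, Arden 1.633, Farrow 3.782, Carrow 11.324.
Rounding up: Brisco 8, Eskel 8, Arden 2, Farrow 4, Carrow 12 (total 34).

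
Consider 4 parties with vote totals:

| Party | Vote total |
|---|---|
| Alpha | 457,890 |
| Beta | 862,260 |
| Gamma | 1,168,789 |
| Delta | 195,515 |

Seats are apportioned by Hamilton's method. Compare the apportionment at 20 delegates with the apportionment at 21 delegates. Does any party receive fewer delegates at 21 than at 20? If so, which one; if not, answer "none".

Delta

At 20 seats: Alpha 3, Beta 6, Gamma 9, Delta 2.
At 21 seats: Alpha 4, Beta 7, Gamma 9, Delta 1.
Delta drops from 2 to 1.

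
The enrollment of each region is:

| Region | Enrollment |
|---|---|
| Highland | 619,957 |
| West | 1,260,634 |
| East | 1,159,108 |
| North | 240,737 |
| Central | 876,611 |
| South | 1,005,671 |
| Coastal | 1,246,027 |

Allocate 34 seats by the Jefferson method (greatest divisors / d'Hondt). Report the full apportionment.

Highland=3, West=7, East=6, North=1, Central=5, South=5, Coastal=7

Standard divisor 6408745/34 ≈ 188492.5; standard quotas: Highland 3.289, West 6.688, East 6.149, North 1.277, Central 4.651, South 5.335, Coastal 6.610.
Rounding down gives 3, 6, 6, 1, 4, 5, 6 = 31 seats, so the divisor must be adjusted.
With modified divisor 171500: modified quotas Highland 3.615, West 7.351, East 6.759, North 1.404, Central 5.111, South 5.864, Coastal 7.265.
Rounding down: Highland 3, West 7, East 6, North 1, Central 5, South 5, Coastal 7 (total 34).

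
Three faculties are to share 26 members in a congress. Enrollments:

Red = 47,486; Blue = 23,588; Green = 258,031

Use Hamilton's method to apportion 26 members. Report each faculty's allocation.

Red 4, Blue 2, Green 20

The standard divisor is 329105/26 ≈ 12657.885.
Standard quotas: Red 3.7515, Blue 1.8635, Green 20.3850.
Lower quotas: Red 3, Blue 1, Green 20 (sum 24, leaving 2 seats).
Remainders in descending order: Blue 0.8635, Red 0.7515, Green 0.3850.
The surplus seats go to Blue, Red.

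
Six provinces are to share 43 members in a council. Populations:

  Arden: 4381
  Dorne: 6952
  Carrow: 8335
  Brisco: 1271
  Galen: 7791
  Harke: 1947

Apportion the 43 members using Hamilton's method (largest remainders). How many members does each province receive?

Standard divisor: 30677 ÷ 43 ≈ 713.419.
Standard quotas: Arden 6.1409, Dorne 9.7446, Carrow 11.6832, Brisco 1.7816, Galen 10.9207, Harke 2.7291.
Lower quotas: Arden 6, Dorne 9, Carrow 11, Brisco 1, Galen 10, Harke 2 (sum 39, leaving 4 seats).
Remainders in descending order: Galen 0.9207, Brisco 0.7816, Dorne 0.7446, Harke 0.7291, Carrow 0.6832, Arden 0.1409.
Largest remainders: Galen, Brisco, Dorne, Harke receive the extra seats.

Arden 6, Dorne 10, Carrow 11, Brisco 2, Galen 11, Harke 3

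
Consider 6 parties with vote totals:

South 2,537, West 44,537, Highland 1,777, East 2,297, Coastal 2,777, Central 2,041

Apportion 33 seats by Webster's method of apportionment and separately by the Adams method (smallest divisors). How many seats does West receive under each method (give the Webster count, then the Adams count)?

26 and 24

Webster: South 2, West 26, Highland 1, East 1, Coastal 2, Central 1.
Adams: South 2, West 24, Highland 1, East 2, Coastal 2, Central 2.
West gets 26 under Webster and 24 under Adams.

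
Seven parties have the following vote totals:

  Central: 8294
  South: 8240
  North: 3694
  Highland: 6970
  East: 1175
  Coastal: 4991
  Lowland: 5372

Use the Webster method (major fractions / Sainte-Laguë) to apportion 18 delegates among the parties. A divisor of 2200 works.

With modified divisor 2200: modified quotas Central 3.770, South 3.745, North 1.679, Highland 3.168, East 0.534, Coastal 2.269, Lowland 2.442.
Rounding to the nearest integer: Central 4, South 4, North 2, Highland 3, East 1, Coastal 2, Lowland 2 (total 18).

Central 4; South 4; North 2; Highland 3; East 1; Coastal 2; Lowland 2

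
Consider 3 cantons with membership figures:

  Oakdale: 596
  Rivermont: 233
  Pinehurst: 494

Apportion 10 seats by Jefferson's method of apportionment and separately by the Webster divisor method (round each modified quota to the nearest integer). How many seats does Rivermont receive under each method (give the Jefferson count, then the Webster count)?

1 and 2

Jefferson: Oakdale 5, Rivermont 1, Pinehurst 4.
Webster: Oakdale 4, Rivermont 2, Pinehurst 4.
Rivermont gets 1 under Jefferson and 2 under Webster.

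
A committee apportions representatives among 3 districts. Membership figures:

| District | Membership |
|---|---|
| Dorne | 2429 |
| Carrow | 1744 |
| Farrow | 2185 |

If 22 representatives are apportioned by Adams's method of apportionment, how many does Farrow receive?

8

Standard divisor 6358/22 ≈ 289; standard quotas: Dorne 8.405, Carrow 6.035, Farrow 7.561.
Rounding up gives 9, 7, 8 = 24 seats, so the divisor must be adjusted.
With modified divisor 310: modified quotas Dorne 7.835, Carrow 5.626, Farrow 7.048.
Rounding up: Dorne 8, Carrow 6, Farrow 8 (total 22).
Farrow receives 8.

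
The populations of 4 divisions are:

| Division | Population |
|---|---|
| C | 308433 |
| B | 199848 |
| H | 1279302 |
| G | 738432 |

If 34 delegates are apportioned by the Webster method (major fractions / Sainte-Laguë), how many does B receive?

Standard divisor 2526015/34 ≈ 74294.559; standard quotas: C 4.151, B 2.690, H 17.219, G 9.939.
Rounding to the nearest integer gives C 4, B 3, H 17, G 10 — total 34, matching the house size, so no adjustment is needed.
B receives 3.

3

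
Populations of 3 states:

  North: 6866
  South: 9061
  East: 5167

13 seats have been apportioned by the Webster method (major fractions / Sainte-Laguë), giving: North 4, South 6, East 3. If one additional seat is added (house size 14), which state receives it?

Priority for the next seat is population ÷ (current seats + 0.5).
Priorities: North 1525.778, South 1394.000, East 1476.286.
Highest priority: North.

North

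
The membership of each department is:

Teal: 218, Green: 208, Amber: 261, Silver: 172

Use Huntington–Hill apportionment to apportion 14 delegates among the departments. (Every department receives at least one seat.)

With divisor 61: modified quotas Teal 3.574, Green 3.410, Amber 4.279, Silver 2.820.
Geometric-mean thresholds: Teal √(3·4)=3.464, Green √(3·4)=3.464, Amber √(4·5)=4.472, Silver √(2·3)=2.449.
Each quota rounded against its threshold gives Teal 4, Green 3, Amber 4, Silver 3 (total 14).

Teal=4, Green=3, Amber=4, Silver=3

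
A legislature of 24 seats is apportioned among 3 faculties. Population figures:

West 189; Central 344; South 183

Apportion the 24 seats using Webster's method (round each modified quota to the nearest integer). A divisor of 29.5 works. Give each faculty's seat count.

West 6, Central 12, South 6

With modified divisor 29.5: modified quotas West 6.407, Central 11.661, South 6.203.
Rounding to the nearest integer: West 6, Central 12, South 6 (total 24).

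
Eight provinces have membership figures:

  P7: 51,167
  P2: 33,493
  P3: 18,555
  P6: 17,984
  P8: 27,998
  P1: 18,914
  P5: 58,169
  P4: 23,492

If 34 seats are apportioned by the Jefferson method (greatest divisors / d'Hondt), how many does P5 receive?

Standard divisor 249772/34 ≈ 7346.235; standard quotas: P7 6.965, P2 4.559, P3 2.526, P6 2.448, P8 3.811, P1 2.575, P5 7.918, P4 3.198.
Rounding down gives 6, 4, 2, 2, 3, 2, 7, 3 = 29 seats, so the divisor must be adjusted.
With modified divisor 6430: modified quotas P7 7.958, P2 5.209, P3 2.886, P6 2.797, P8 4.354, P1 2.942, P5 9.047, P4 3.653.
Rounding down: P7 7, P2 5, P3 2, P6 2, P8 4, P1 2, P5 9, P4 3 (total 34).
P5 receives 9.

9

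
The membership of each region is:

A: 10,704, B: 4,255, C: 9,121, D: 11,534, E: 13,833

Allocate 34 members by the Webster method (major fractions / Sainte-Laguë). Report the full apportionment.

A: 7, B: 3, C: 6, D: 8, E: 10

Standard divisor 49447/34 ≈ 1454.324; standard quotas: A 7.360, B 2.926, C 6.272, D 7.931, E 9.512.
Rounding to the nearest integer gives A 7, B 3, C 6, D 8, E 10 — total 34, matching the house size, so no adjustment is needed.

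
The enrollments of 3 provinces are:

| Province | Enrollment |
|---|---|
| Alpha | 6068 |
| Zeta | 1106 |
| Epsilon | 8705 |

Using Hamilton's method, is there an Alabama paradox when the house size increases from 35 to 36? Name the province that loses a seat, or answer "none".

Zeta

At 35 seats: Alpha 13, Zeta 3, Epsilon 19.
At 36 seats: Alpha 14, Zeta 2, Epsilon 20.
Zeta drops from 3 to 2.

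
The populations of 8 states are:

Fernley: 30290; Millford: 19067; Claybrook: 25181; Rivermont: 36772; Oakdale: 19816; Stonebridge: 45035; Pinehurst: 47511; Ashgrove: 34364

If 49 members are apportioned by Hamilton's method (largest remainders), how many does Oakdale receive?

Standard divisor: 258036 ÷ 49 ≈ 5266.041.
Standard quotas: Fernley 5.7519, Millford 3.6207, Claybrook 4.7818, Rivermont 6.9829, Oakdale 3.7630, Stonebridge 8.5520, Pinehurst 9.0221, Ashgrove 6.5256.
Lower quotas: Fernley 5, Millford 3, Claybrook 4, Rivermont 6, Oakdale 3, Stonebridge 8, Pinehurst 9, Ashgrove 6 (sum 44, leaving 5 seats).
Remainders in descending order: Rivermont 0.9829, Claybrook 0.7818, Oakdale 0.7630, Fernley 0.7519, Millford 0.6207, Stonebridge 0.5520, Ashgrove 0.5256, Pinehurst 0.0221.
Largest remainders: Rivermont, Claybrook, Oakdale, Fernley, Millford receive the extra seats.
Oakdale receives 4.

4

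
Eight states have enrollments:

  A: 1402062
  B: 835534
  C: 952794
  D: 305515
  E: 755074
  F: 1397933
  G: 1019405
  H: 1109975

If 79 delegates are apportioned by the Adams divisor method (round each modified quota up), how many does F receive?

Standard divisor 7778292/79 ≈ 98459.392; standard quotas: A 14.240, B 8.486, C 9.677, D 3.103, E 7.669, F 14.198, G 10.354, H 11.273.
Rounding up gives 15, 9, 10, 4, 8, 15, 11, 12 = 84 seats, so the divisor must be adjusted.
With modified divisor 103200: modified quotas A 13.586, B 8.096, C 9.232, D 2.960, E 7.317, F 13.546, G 9.878, H 10.756.
Rounding up: A 14, B 9, C 10, D 3, E 8, F 14, G 10, H 11 (total 79).
F receives 14.

14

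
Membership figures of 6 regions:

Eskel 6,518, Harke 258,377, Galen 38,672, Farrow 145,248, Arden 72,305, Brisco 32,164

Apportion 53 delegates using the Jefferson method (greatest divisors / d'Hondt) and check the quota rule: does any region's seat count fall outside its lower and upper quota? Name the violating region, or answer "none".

Harke

Standard quotas: Eskel 0.624, Harke 24.750, Galen 3.704, Farrow 13.914, Arden 6.926, Brisco 3.081.
Jefferson allocation: Eskel 0, Harke 26, Galen 3, Farrow 14, Arden 7, Brisco 3.
Harke has quota 24.750 (lower 24, upper 25) but receives 26 — outside the quota interval.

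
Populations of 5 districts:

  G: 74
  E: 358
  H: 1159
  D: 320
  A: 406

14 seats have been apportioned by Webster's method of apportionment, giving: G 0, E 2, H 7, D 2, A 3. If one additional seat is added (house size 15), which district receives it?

Priority for the next seat is population ÷ (current seats + 0.5).
Priorities: G 148.000, E 143.200, H 154.533, D 128.000, A 116.000.
Highest priority: H.

H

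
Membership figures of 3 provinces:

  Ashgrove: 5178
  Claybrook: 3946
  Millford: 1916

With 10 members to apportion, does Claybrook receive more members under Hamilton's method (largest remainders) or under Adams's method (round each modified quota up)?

Adams

Hamilton: Ashgrove 5, Claybrook 3, Millford 2.
Adams: Ashgrove 4, Claybrook 4, Millford 2.
Claybrook gets 3 under Hamilton and 4 under Adams.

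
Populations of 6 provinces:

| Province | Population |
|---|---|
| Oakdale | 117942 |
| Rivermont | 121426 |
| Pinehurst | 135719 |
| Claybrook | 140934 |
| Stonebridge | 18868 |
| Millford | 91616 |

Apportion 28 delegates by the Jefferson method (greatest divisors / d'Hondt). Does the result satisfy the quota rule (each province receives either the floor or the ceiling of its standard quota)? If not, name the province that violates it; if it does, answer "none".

none

Standard quotas: Oakdale 5.271, Rivermont 5.427, Pinehurst 6.066, Claybrook 6.299, Stonebridge 0.843, Millford 4.095.
Jefferson allocation: Oakdale 5, Rivermont 6, Pinehurst 6, Claybrook 7, Stonebridge 0, Millford 4.
Every allocation lies between the lower and upper quota.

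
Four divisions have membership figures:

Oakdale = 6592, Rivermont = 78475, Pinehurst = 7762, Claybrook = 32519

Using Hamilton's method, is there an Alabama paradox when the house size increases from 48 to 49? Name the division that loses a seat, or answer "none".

At 48 seats: Oakdale 3, Rivermont 30, Pinehurst 3, Claybrook 12.
At 49 seats: Oakdale 2, Rivermont 31, Pinehurst 3, Claybrook 13.
Oakdale drops from 3 to 2.

Oakdale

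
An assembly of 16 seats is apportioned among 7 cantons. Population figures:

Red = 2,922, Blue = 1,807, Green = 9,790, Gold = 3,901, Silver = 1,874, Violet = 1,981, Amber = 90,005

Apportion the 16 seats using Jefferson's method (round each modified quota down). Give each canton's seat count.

Standard divisor 112280/16 ≈ 7017.5; standard quotas: Red 0.416, Blue 0.257, Green 1.395, Gold 0.556, Silver 0.267, Violet 0.282, Amber 12.826.
Rounding down gives 0, 0, 1, 0, 0, 0, 12 = 13 seats, so the divisor must be adjusted.
With modified divisor 5800: modified quotas Red 0.504, Blue 0.312, Green 1.688, Gold 0.673, Silver 0.323, Violet 0.342, Amber 15.518.
Rounding down: Red 0, Blue 0, Green 1, Gold 0, Silver 0, Violet 0, Amber 15 (total 16).

Red 0; Blue 0; Green 1; Gold 0; Silver 0; Violet 0; Amber 15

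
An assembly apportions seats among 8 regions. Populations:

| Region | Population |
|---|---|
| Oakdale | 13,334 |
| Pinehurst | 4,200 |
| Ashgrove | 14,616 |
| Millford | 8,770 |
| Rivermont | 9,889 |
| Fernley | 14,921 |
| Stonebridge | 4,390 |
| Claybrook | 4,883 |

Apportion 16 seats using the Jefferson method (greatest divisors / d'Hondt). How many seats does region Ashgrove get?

3

Standard divisor 75003/16 ≈ 4687.688; standard quotas: Oakdale 2.844, Pinehurst 0.896, Ashgrove 3.118, Millford 1.871, Rivermont 2.110, Fernley 3.183, Stonebridge 0.936, Claybrook 1.042.
Rounding down gives 2, 0, 3, 1, 2, 3, 0, 1 = 12 seats, so the divisor must be adjusted.
With modified divisor 4000: modified quotas Oakdale 3.333, Pinehurst 1.050, Ashgrove 3.654, Millford 2.192, Rivermont 2.472, Fernley 3.730, Stonebridge 1.097, Claybrook 1.221.
Rounding down: Oakdale 3, Pinehurst 1, Ashgrove 3, Millford 2, Rivermont 2, Fernley 3, Stonebridge 1, Claybrook 1 (total 16).
Ashgrove receives 3.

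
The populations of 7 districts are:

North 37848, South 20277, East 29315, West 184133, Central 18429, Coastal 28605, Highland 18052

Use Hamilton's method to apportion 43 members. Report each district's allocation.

Total 336659; standard divisor 336659/43 ≈ 7829.279.
Standard quotas: North 4.8342, South 2.5899, East 3.7443, West 23.5185, Central 2.3539, Coastal 3.6536, Highland 2.3057.
Lower quotas: North 4, South 2, East 3, West 23, Central 2, Coastal 3, Highland 2 (sum 39, leaving 4 seats).
Remainders in descending order: North 0.8342, East 0.7443, Coastal 0.6536, South 0.5899, West 0.5185, Central 0.3539, Highland 0.3057.
The surplus seats go to North, East, Coastal, South.

North 5, South 3, East 4, West 23, Central 2, Coastal 4, Highland 2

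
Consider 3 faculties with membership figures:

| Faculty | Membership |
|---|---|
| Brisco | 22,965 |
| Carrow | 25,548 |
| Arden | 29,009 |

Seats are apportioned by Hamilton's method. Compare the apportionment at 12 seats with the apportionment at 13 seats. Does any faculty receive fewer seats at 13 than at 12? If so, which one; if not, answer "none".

none

At 12 seats: Brisco 4, Carrow 4, Arden 4.
At 13 seats: Brisco 4, Carrow 4, Arden 5.
No faculty's allocation decreased.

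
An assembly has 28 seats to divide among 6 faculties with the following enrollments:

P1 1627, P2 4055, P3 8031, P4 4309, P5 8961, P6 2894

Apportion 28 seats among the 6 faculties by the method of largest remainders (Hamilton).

P1 1, P2 4, P3 8, P4 4, P5 8, P6 3

The standard divisor is 29877/28 ≈ 1067.036.
Standard quotas: P1 1.5248, P2 3.8002, P3 7.5265, P4 4.0383, P5 8.3980, P6 2.7122.
Lower quotas: P1 1, P2 3, P3 7, P4 4, P5 8, P6 2 (sum 25, leaving 3 seats).
Remainders in descending order: P2 0.8002, P6 0.7122, P3 0.5265, P1 0.5248, P5 0.3980, P4 0.0383.
The surplus seats go to P2, P6, P3.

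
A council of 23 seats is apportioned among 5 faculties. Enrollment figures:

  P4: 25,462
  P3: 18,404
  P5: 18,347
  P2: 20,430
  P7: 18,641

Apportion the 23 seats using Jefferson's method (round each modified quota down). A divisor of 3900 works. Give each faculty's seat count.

P4 6, P3 4, P5 4, P2 5, P7 4

With modified divisor 3900: modified quotas P4 6.529, P3 4.719, P5 4.704, P2 5.238, P7 4.780.
Rounding down: P4 6, P3 4, P5 4, P2 5, P7 4 (total 23).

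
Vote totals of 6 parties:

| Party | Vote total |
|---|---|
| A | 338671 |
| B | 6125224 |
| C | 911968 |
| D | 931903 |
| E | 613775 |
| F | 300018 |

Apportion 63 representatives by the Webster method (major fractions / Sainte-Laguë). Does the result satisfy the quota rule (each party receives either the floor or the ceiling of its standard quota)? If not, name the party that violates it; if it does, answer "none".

B

Standard quotas: A 2.314, B 41.846, C 6.230, D 6.367, E 4.193, F 2.050.
Webster allocation: A 2, B 43, C 6, D 6, E 4, F 2.
B has quota 41.846 (lower 41, upper 42) but receives 43 — outside the quota interval.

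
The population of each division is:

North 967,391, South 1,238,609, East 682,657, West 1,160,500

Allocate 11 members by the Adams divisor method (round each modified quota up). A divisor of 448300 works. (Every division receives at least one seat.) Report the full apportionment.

With modified divisor 448300: modified quotas North 2.158, South 2.763, East 1.523, West 2.589.
Rounding up: North 3, South 3, East 2, West 3 (total 11).

North 3, South 3, East 2, West 3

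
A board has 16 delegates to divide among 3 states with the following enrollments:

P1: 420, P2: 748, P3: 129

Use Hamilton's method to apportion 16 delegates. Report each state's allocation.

P1 5, P2 9, P3 2

The standard divisor is 1297/16 ≈ 81.062.
Standard quotas: P1 5.181, P2 9.227, P3 1.591.
Lower quotas: P1 5, P2 9, P3 1 (sum 15, leaving 1 seat).
Remainders in descending order: P3 0.591, P2 0.227, P1 0.181.
Largest remainder: P3 receives the extra seat.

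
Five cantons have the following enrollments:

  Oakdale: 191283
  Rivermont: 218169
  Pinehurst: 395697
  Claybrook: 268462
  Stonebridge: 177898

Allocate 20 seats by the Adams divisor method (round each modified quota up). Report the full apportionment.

Oakdale 3, Rivermont 4, Pinehurst 6, Claybrook 4, Stonebridge 3

Standard divisor 1251509/20 ≈ 62575.45; standard quotas: Oakdale 3.057, Rivermont 3.486, Pinehurst 6.324, Claybrook 4.290, Stonebridge 2.843.
Rounding up gives 4, 4, 7, 5, 3 = 23 seats, so the divisor must be adjusted.
With modified divisor 69900: modified quotas Oakdale 2.737, Rivermont 3.121, Pinehurst 5.661, Claybrook 3.841, Stonebridge 2.545.
Rounding up: Oakdale 3, Rivermont 4, Pinehurst 6, Claybrook 4, Stonebridge 3 (total 20).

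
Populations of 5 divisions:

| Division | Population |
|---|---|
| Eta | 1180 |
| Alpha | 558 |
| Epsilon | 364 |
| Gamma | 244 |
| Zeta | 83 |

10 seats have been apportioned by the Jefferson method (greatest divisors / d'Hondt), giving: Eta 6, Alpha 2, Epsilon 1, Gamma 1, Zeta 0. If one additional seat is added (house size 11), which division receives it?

Alpha

Priority for the next seat is population ÷ (current seats + 1).
Priorities: Eta 168.571, Alpha 186.000, Epsilon 182.000, Gamma 122.000, Zeta 83.000.
Highest priority: Alpha.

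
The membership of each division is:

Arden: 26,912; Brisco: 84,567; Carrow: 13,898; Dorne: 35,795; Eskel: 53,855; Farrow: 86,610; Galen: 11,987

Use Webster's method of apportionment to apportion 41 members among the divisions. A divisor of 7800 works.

With modified divisor 7800: modified quotas Arden 3.450, Brisco 10.842, Carrow 1.782, Dorne 4.589, Eskel 6.904, Farrow 11.104, Galen 1.537.
Rounding to the nearest integer: Arden 3, Brisco 11, Carrow 2, Dorne 5, Eskel 7, Farrow 11, Galen 2 (total 41).

Arden=3, Brisco=11, Carrow=2, Dorne=5, Eskel=7, Farrow=11, Galen=2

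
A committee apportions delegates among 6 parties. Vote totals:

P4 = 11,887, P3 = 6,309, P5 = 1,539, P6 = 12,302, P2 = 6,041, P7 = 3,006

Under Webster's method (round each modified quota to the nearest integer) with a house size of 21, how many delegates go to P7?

2

Standard divisor 41084/21 ≈ 1956.381; standard quotas: P4 6.076, P3 3.225, P5 0.787, P6 6.288, P2 3.088, P7 1.537.
Rounding to the nearest integer gives P4 6, P3 3, P5 1, P6 6, P2 3, P7 2 — total 21, matching the house size, so no adjustment is needed.
P7 receives 2.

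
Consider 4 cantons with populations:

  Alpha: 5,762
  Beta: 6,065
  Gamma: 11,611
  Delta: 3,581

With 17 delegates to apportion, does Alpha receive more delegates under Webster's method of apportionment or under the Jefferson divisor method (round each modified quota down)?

Webster: Alpha 4, Beta 4, Gamma 7, Delta 2.
Jefferson: Alpha 3, Beta 4, Gamma 8, Delta 2.
Alpha gets 4 under Webster and 3 under Jefferson.

Webster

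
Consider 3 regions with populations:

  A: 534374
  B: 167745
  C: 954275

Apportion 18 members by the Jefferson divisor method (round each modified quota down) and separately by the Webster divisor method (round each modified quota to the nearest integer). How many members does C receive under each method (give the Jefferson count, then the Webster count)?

Jefferson: A 6, B 1, C 11.
Webster: A 6, B 2, C 10.
C gets 11 under Jefferson and 10 under Webster.

11 and 10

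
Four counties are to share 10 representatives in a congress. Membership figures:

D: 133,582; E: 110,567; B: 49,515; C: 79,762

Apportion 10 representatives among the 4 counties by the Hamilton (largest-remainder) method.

D 4, E 3, B 1, C 2

Standard divisor: 373426 ÷ 10 ≈ 37342.6.
Standard quotas: D 3.5772, E 2.9609, B 1.3260, C 2.1360.
Lower quotas: D 3, E 2, B 1, C 2 (sum 8, leaving 2 seats).
Remainders in descending order: E 0.9609, D 0.5772, B 0.3260, C 0.1360.
The surplus seats go to E, D.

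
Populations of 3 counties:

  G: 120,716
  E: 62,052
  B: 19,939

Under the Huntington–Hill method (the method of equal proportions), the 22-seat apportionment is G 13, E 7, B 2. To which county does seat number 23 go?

Priority for the next seat is population ÷ (√(s·(s+1))).
Priorities: G 8948.065, E 8292.047, B 8140.063.
Highest priority: G.

G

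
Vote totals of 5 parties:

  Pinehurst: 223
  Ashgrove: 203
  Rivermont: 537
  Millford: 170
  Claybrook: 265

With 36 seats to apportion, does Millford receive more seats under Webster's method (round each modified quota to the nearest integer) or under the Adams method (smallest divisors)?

Webster: Pinehurst 6, Ashgrove 5, Rivermont 14, Millford 4, Claybrook 7.
Adams: Pinehurst 6, Ashgrove 5, Rivermont 13, Millford 5, Claybrook 7.
Millford gets 4 under Webster and 5 under Adams.

Adams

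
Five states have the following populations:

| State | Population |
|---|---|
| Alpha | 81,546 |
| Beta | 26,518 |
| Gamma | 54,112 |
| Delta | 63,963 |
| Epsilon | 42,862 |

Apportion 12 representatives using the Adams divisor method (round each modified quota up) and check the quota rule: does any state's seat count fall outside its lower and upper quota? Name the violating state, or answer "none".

none

Standard quotas: Alpha 3.638, Beta 1.183, Gamma 2.414, Delta 2.853, Epsilon 1.912.
Adams allocation: Alpha 4, Beta 1, Gamma 2, Delta 3, Epsilon 2.
Every allocation lies between the lower and upper quota.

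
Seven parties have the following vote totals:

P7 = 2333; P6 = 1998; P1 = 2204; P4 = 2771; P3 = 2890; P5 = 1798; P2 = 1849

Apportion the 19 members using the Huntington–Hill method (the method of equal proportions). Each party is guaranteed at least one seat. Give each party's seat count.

With divisor 825: modified quotas P7 2.828, P6 2.422, P1 2.672, P4 3.359, P3 3.503, P5 2.179, P2 2.241.
Geometric-mean thresholds: P7 √(2·3)=2.449, P6 √(2·3)=2.449, P1 √(2·3)=2.449, P4 √(3·4)=3.464, P3 √(3·4)=3.464, P5 √(2·3)=2.449, P2 √(2·3)=2.449.
Each quota rounded against its threshold gives P7 3, P6 2, P1 3, P4 3, P3 4, P5 2, P2 2 (total 19).

P7 3; P6 2; P1 3; P4 3; P3 4; P5 2; P2 2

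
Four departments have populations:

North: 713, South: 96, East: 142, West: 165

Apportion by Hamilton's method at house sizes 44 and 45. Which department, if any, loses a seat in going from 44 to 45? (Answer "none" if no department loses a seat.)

none

At 44 seats: North 28, South 4, East 6, West 6.
At 45 seats: North 29, South 4, East 6, West 6.
No department's allocation decreased.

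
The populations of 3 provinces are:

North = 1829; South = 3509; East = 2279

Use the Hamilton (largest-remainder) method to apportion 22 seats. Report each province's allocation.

Standard divisor: 7617 ÷ 22 ≈ 346.227.
Standard quotas: North 5.283, South 10.135, East 6.582.
Lower quotas: North 5, South 10, East 6 (sum 21, leaving 1 seat).
Remainders in descending order: East 0.582, North 0.283, South 0.135.
Largest remainder: East receives the extra seat.

North: 5, South: 10, East: 7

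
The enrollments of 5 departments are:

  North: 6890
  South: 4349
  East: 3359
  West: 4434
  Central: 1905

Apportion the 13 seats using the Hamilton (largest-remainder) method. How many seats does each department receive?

The standard divisor is 20937/13 ≈ 1610.538.
Standard quotas: North 4.2781, South 2.7003, East 2.0856, West 2.7531, Central 1.1828.
Lower quotas: North 4, South 2, East 2, West 2, Central 1 (sum 11, leaving 2 seats).
Remainders in descending order: West 0.7531, South 0.7003, North 0.2781, Central 0.1828, East 0.0856.
Largest remainders: West, South receive the extra seats.

North 4; South 3; East 2; West 3; Central 1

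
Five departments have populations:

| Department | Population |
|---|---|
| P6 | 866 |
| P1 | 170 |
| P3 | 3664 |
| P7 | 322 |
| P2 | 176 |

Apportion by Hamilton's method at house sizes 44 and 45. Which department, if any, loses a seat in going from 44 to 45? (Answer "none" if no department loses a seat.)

none

At 44 seats: P6 7, P1 1, P3 31, P7 3, P2 2.
At 45 seats: P6 7, P1 1, P3 32, P7 3, P2 2.
No department's allocation decreased.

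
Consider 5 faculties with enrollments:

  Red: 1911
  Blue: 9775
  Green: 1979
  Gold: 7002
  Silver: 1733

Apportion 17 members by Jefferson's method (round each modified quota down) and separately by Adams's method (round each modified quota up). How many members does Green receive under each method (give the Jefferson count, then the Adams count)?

Jefferson: Red 1, Blue 8, Green 1, Gold 6, Silver 1.
Adams: Red 2, Blue 6, Green 2, Gold 5, Silver 2.
Green gets 1 under Jefferson and 2 under Adams.

1 and 2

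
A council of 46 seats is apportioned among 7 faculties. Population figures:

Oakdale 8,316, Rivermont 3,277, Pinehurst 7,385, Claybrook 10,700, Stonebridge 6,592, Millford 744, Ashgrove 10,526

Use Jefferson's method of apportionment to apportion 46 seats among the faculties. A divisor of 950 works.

Oakdale 8, Rivermont 3, Pinehurst 7, Claybrook 11, Stonebridge 6, Millford 0, Ashgrove 11

With modified divisor 950: modified quotas Oakdale 8.754, Rivermont 3.449, Pinehurst 7.774, Claybrook 11.263, Stonebridge 6.939, Millford 0.783, Ashgrove 11.080.
Rounding down: Oakdale 8, Rivermont 3, Pinehurst 7, Claybrook 11, Stonebridge 6, Millford 0, Ashgrove 11 (total 46).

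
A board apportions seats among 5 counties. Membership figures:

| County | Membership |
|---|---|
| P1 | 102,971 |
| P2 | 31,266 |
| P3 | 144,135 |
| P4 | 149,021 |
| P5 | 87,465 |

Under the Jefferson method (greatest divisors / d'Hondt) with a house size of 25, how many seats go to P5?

4

Standard divisor 514858/25 ≈ 20594.32; standard quotas: P1 5.000, P2 1.518, P3 6.999, P4 7.236, P5 4.247.
Rounding down gives 4, 1, 6, 7, 4 = 22 seats, so the divisor must be adjusted.
With modified divisor 18300: modified quotas P1 5.627, P2 1.709, P3 7.876, P4 8.143, P5 4.780.
Rounding down: P1 5, P2 1, P3 7, P4 8, P5 4 (total 25).
P5 receives 4.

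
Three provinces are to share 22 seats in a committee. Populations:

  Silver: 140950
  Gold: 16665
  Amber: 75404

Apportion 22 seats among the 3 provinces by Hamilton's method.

Silver 13, Gold 2, Amber 7

The standard divisor is 233019/22 ≈ 10591.773.
Standard quotas: Silver 13.3075, Gold 1.5734, Amber 7.1191.
Lower quotas: Silver 13, Gold 1, Amber 7 (sum 21, leaving 1 seat).
Remainders in descending order: Gold 0.5734, Silver 0.3075, Amber 0.1191.
The surplus seat goes to Gold.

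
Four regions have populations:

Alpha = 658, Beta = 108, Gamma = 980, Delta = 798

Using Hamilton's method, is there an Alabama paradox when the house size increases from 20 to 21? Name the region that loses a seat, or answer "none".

none

At 20 seats: Alpha 5, Beta 1, Gamma 8, Delta 6.
At 21 seats: Alpha 5, Beta 1, Gamma 8, Delta 7.
No region's allocation decreased.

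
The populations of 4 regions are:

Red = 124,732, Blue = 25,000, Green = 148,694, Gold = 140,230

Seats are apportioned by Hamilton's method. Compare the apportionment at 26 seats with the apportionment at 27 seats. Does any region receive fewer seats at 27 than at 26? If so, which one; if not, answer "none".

At 26 seats: Red 7, Blue 2, Green 9, Gold 8.
At 27 seats: Red 8, Blue 1, Green 9, Gold 9.
Blue drops from 2 to 1.

Blue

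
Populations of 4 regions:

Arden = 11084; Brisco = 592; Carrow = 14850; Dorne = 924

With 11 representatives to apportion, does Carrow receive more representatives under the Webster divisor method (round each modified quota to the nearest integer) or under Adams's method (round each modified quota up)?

Webster

Webster: Arden 5, Brisco 0, Carrow 6, Dorne 0.
Adams: Arden 4, Brisco 1, Carrow 5, Dorne 1.
Carrow gets 6 under Webster and 5 under Adams.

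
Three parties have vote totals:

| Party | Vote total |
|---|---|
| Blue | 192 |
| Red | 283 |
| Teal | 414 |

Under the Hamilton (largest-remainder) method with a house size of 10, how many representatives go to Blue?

2

Standard divisor: 889 ÷ 10 ≈ 88.9.
Standard quotas: Blue 2.160, Red 3.183, Teal 4.657.
Lower quotas: Blue 2, Red 3, Teal 4 (sum 9, leaving 1 seat).
Remainders in descending order: Teal 0.657, Red 0.183, Blue 0.160.
Largest remainder: Teal receives the extra seat.
Blue receives 2.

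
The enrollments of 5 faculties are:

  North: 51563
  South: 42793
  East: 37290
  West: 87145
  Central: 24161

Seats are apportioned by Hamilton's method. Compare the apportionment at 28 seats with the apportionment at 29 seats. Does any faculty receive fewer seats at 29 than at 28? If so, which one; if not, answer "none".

At 28 seats: North 6, South 5, East 4, West 10, Central 3.
At 29 seats: North 6, South 5, East 5, West 10, Central 3.
No faculty's allocation decreased.

none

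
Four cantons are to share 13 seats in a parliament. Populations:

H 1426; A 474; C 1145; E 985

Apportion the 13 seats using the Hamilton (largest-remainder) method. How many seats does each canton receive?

Total 4030; standard divisor 4030/13 = 310.
Standard quotas: H 4.600, A 1.529, C 3.694, E 3.177.
Lower quotas: H 4, A 1, C 3, E 3 (sum 11, leaving 2 seats).
Remainders in descending order: C 0.694, H 0.600, A 0.529, E 0.177.
The surplus seats go to C, H.

H 5; A 1; C 4; E 3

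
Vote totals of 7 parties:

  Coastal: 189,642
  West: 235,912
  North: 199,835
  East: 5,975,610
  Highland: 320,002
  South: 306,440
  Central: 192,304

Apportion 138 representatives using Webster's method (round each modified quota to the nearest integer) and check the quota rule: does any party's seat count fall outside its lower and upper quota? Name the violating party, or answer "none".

East

Standard quotas: Coastal 3.527, West 4.388, North 3.717, East 111.141, Highland 5.952, South 5.699, Central 3.577.
Webster allocation: Coastal 4, West 4, North 4, East 110, Highland 6, South 6, Central 4.
East has quota 111.141 (lower 111, upper 112) but receives 110 — outside the quota interval.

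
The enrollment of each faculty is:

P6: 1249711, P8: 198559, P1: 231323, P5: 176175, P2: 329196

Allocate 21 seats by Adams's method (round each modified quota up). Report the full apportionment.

P6 11; P8 2; P1 3; P5 2; P2 3

Standard divisor 2184964/21 ≈ 104045.905; standard quotas: P6 12.011, P8 1.908, P1 2.223, P5 1.693, P2 3.164.
Rounding up gives 13, 2, 3, 2, 4 = 24 seats, so the divisor must be adjusted.
With modified divisor 114226: modified quotas P6 10.941, P8 1.738, P1 2.025, P5 1.542, P2 2.882.
Rounding up: P6 11, P8 2, P1 3, P5 2, P2 3 (total 21).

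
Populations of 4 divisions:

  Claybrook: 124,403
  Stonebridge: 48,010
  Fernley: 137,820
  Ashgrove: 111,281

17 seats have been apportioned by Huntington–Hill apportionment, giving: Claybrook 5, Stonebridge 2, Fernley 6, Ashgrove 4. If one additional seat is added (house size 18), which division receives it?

Ashgrove

Priority for the next seat is population ÷ (√(s·(s+1))).
Priorities: Claybrook 22712.776, Stonebridge 19600.000, Fernley 21266.088, Ashgrove 24883.188.
Highest priority: Ashgrove.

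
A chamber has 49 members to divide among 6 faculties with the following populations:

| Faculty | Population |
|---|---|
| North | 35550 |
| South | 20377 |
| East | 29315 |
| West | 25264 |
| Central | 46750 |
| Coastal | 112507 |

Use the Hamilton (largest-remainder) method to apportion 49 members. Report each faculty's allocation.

Total 269763; standard divisor 269763/49 ≈ 5505.367.
Standard quotas: North 6.4573, South 3.7013, East 5.3248, West 4.5890, Central 8.4917, Coastal 20.4359.
Lower quotas: North 6, South 3, East 5, West 4, Central 8, Coastal 20 (sum 46, leaving 3 seats).
Remainders in descending order: South 0.7013, West 0.5890, Central 0.4917, North 0.4573, Coastal 0.4359, East 0.3248.
Largest remainders: South, West, Central receive the extra seats.

North 6; South 4; East 5; West 5; Central 9; Coastal 20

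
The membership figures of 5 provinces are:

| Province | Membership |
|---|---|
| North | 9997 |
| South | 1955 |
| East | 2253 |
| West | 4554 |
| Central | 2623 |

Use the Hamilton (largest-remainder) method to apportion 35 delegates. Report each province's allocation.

Standard divisor: 21382 ÷ 35 ≈ 610.914.
Standard quotas: North 16.3640, South 3.2001, East 3.6879, West 7.4544, Central 4.2936.
Lower quotas: North 16, South 3, East 3, West 7, Central 4 (sum 33, leaving 2 seats).
Remainders in descending order: East 0.6879, West 0.4544, North 0.3640, Central 0.2936, South 0.2001.
The surplus seats go to East, West.

North 16, South 3, East 4, West 8, Central 4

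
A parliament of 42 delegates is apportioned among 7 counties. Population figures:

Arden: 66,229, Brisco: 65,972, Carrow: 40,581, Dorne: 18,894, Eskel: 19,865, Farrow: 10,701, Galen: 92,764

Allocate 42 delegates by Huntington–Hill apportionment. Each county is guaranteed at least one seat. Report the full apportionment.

Arden 9, Brisco 9, Carrow 5, Dorne 3, Eskel 3, Farrow 1, Galen 12

With divisor 7640: modified quotas Arden 8.669, Brisco 8.635, Carrow 5.312, Dorne 2.473, Eskel 2.600, Farrow 1.401, Galen 12.142.
Geometric-mean thresholds: Arden √(8·9)=8.485, Brisco √(8·9)=8.485, Carrow √(5·6)=5.477, Dorne √(2·3)=2.449, Eskel √(2·3)=2.449, Farrow √(1·2)=1.414, Galen √(12·13)=12.490.
Each quota rounded against its threshold gives Arden 9, Brisco 9, Carrow 5, Dorne 3, Eskel 3, Farrow 1, Galen 12 (total 42).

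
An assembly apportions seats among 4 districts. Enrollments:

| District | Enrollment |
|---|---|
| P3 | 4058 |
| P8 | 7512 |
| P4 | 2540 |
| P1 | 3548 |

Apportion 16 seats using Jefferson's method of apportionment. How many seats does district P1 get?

Standard divisor 17658/16 ≈ 1103.625; standard quotas: P3 3.677, P8 6.807, P4 2.302, P1 3.215.
Rounding down gives 3, 6, 2, 3 = 14 seats, so the divisor must be adjusted.
With modified divisor 1000: modified quotas P3 4.058, P8 7.512, P4 2.540, P1 3.548.
Rounding down: P3 4, P8 7, P4 2, P1 3 (total 16).
P1 receives 3.

3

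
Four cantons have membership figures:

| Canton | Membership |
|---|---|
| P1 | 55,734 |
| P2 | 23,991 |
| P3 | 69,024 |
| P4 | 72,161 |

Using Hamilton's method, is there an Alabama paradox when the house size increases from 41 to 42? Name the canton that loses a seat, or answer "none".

P2

At 41 seats: P1 10, P2 5, P3 13, P4 13.
At 42 seats: P1 11, P2 4, P3 13, P4 14.
P2 drops from 5 to 4.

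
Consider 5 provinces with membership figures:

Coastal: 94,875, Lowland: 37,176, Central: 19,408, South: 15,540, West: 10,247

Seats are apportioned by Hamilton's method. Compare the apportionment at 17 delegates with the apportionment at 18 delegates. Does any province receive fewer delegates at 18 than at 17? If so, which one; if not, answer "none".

none

At 17 seats: Coastal 9, Lowland 4, Central 2, South 1, West 1.
At 18 seats: Coastal 10, Lowland 4, Central 2, South 1, West 1.
No province's allocation decreased.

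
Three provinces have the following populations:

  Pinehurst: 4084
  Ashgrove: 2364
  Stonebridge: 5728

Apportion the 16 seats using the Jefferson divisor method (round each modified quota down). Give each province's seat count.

Standard divisor 12176/16 ≈ 761; standard quotas: Pinehurst 5.367, Ashgrove 3.106, Stonebridge 7.527.
Rounding down gives 5, 3, 7 = 15 seats, so the divisor must be adjusted.
With modified divisor 700: modified quotas Pinehurst 5.834, Ashgrove 3.377, Stonebridge 8.183.
Rounding down: Pinehurst 5, Ashgrove 3, Stonebridge 8 (total 16).

Pinehurst 5, Ashgrove 3, Stonebridge 8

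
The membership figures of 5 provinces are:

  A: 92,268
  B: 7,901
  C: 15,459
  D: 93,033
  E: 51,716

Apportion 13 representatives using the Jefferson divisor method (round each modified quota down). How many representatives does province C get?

0

Standard divisor 260377/13 ≈ 20029; standard quotas: A 4.607, B 0.394, C 0.772, D 4.645, E 2.582.
Rounding down gives 4, 0, 0, 4, 2 = 10 seats, so the divisor must be adjusted.
With modified divisor 16400: modified quotas A 5.626, B 0.482, C 0.943, D 5.673, E 3.153.
Rounding down: A 5, B 0, C 0, D 5, E 3 (total 13).
C receives 0.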